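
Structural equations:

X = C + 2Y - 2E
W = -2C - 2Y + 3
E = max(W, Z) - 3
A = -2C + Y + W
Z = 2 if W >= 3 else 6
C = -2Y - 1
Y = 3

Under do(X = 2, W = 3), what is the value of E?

Setting X = 2, W = 3 by intervention discards those variables' equations.
Z = 2 if W >= 3 else 6  [with W=3]  = 2
E = max(W, Z) - 3  [with W=3, Z=2]  = 0

0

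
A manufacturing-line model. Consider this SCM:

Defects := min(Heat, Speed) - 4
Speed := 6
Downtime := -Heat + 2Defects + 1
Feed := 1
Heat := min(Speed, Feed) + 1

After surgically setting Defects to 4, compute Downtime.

Intervening sets Defects = 4 and removes its equation (Defects := min(Heat, Speed) - 4).
Heat = min(Speed, Feed) + 1  [with Speed=6, Feed=1]  = 2
Downtime = -Heat + 2Defects + 1  [with Heat=2, Defects=4]  = 7

7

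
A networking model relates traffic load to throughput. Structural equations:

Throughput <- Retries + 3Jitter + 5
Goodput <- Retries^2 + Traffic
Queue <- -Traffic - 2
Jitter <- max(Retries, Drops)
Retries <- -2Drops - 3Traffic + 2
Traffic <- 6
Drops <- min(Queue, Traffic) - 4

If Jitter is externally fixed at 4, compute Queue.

-8

Under do(Jitter=4), the mechanism Jitter <- max(Retries, Drops) is discarded; Jitter is fixed at 4.
No directed path runs from Jitter to Queue, so Queue keeps its natural value.
Queue = -Traffic - 2  [with Traffic=6]  = -8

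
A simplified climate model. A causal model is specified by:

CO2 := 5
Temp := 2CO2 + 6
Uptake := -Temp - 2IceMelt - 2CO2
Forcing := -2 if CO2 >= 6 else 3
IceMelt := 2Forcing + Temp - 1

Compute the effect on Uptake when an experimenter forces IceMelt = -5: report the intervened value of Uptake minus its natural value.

52

Intervening sets IceMelt = -5 and removes its equation (IceMelt := 2Forcing + Temp - 1).
Temp = 2CO2 + 6  [with CO2=5]  = 16
Uptake = -Temp - 2IceMelt - 2CO2  [with Temp=16, IceMelt=-5, CO2=5]  = -16
Without intervention: Forcing = -2 if CO2 >= 6 else 3  [with CO2=5]  = 3; Temp = 2CO2 + 6  [with CO2=5]  = 16; IceMelt = 2Forcing + Temp - 1  [with Forcing=3, Temp=16]  = 21; Uptake = -Temp - 2IceMelt - 2CO2  [with Temp=16, IceMelt=21, CO2=5]  = -68.
Change = -16 − (-68) = 52.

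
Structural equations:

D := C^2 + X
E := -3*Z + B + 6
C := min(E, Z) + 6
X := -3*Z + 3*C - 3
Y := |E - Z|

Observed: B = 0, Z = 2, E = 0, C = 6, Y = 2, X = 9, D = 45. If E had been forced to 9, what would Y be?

7

do(E=9) replaces the equation E := -3*Z + B + 6 with the constant E = 9.
Y = |E - Z|  [with E=9, Z=2]  = 7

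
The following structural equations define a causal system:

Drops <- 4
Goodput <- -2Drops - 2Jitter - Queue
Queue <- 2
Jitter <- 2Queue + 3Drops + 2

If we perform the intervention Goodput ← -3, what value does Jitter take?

18

Under do(Goodput=-3), the mechanism Goodput <- -2Drops - 2Jitter - Queue is discarded; Goodput is fixed at -3.
Since Jitter is not a descendant of the intervened variable, it is unaffected.
Jitter = 2Queue + 3Drops + 2  [with Queue=2, Drops=4]  = 18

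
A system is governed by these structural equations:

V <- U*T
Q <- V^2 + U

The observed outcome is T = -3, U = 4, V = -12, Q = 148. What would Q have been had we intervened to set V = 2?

The intervention breaks the incoming arrows to V: V <- U*T no longer applies, and V = 2.
Q = V^2 + U  [with V=2, U=4]  = 8

8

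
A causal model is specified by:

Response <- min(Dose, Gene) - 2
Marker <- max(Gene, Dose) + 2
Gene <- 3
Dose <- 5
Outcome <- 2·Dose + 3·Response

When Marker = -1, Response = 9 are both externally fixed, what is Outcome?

37

Setting Marker = -1, Response = 9 by intervention discards those variables' equations.
Outcome = 2·Dose + 3·Response  [with Dose=5, Response=9]  = 37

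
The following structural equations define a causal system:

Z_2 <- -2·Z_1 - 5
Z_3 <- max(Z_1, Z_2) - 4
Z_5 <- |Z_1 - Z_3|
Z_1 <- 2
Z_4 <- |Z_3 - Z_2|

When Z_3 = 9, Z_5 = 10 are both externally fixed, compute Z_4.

18

The joint intervention fixes Z_3 = 9, Z_5 = 10, removing each variable's own equation.
Z_2 = -2·Z_1 - 5  [with Z_1=2]  = -9
Z_4 = |Z_3 - Z_2|  [with Z_3=9, Z_2=-9]  = 18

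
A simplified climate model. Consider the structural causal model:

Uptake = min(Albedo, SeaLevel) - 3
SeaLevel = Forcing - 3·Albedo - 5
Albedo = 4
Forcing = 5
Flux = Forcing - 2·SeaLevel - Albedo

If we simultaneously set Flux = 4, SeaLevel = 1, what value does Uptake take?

The joint intervention fixes Flux = 4, SeaLevel = 1, removing each variable's own equation.
Uptake = min(Albedo, SeaLevel) - 3  [with Albedo=4, SeaLevel=1]  = -2

-2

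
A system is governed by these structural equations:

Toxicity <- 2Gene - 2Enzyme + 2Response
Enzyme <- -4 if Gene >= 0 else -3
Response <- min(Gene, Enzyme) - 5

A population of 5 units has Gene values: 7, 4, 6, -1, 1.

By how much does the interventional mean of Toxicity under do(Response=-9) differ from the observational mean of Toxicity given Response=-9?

Under do(Response=-9), Response's equation is replaced by Response=-9 for every unit. Per-unit Toxicity: 4, -2, 2, -14, -8. Mean = -3.6.
Conditioning on Response=-9 selects the 4 unit(s) with Gene ∈ {7, 4, 6, 1}. Their Toxicity values: 4, -2, 2, -8. Mean = -1.
Difference = -3.6 − (-1) = -2.6.

-2.6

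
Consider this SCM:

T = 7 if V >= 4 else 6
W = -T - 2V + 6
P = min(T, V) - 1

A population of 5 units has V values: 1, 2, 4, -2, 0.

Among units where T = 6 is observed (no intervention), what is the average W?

-0.5

E[W|T=6] averages over only the 4 units with T=6 (V = 1, 2, -2, 0): W = -2, -4, 4, 0, mean -0.5.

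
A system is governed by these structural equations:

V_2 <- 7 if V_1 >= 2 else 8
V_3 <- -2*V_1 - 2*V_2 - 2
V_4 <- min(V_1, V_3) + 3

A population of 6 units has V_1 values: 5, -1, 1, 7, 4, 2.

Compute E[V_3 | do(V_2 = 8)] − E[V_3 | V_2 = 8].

do(V_2=8) breaks V_2's dependence on V_1. With V_2=8 fixed, V_3 across the units is -28, -16, -20, -32, -26, -22, mean -24.
Observing V_2=8 restricts to units where V_2's equation naturally yields 8: V_1 ∈ {-1, 1}. In that subpopulation V_3 = -16, -20, mean -18.
Difference = -24 − (-18) = -6.

-6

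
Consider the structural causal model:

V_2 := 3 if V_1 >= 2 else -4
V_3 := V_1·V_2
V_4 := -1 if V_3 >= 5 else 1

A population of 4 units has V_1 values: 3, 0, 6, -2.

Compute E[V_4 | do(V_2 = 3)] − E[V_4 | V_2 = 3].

1

Under do(V_2=3), V_2's equation is replaced by V_2=3 for every unit. Per-unit V_4: -1, 1, -1, 1. Mean = 0.
E[V_4|V_2=3] averages over only the 2 units with V_2=3 (V_1 = 3, 6): V_4 = -1, -1, mean -1.
Difference = 0 − (-1) = 1.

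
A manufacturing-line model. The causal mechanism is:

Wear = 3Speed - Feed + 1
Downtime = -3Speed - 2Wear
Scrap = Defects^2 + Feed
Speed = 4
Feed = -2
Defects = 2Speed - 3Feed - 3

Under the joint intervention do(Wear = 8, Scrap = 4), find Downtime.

Setting Wear = 8, Scrap = 4 by intervention discards those variables' equations.
Downtime = -3Speed - 2Wear  [with Speed=4, Wear=8]  = -28

-28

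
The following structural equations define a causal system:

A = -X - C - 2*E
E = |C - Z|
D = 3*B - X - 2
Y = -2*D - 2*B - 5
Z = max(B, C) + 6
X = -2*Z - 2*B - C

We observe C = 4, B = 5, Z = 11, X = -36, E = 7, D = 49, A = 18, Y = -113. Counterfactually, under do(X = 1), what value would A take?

The intervention breaks the incoming arrows to X: X = -2*Z - 2*B - C no longer applies, and X = 1.
Z = max(B, C) + 6  [with B=5, C=4]  = 11
E = |C - Z|  [with C=4, Z=11]  = 7
A = -X - C - 2*E  [with X=1, C=4, E=7]  = -19

-19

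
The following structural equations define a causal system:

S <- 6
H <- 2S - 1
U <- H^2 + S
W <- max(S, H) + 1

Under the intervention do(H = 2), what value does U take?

10

The intervention breaks the incoming arrows to H: H <- 2S - 1 no longer applies, and H = 2.
U = H^2 + S  [with H=2, S=6]  = 10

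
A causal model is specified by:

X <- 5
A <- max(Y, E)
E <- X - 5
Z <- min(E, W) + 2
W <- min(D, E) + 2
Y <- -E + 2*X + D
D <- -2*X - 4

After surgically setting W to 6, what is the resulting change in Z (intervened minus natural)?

12

The intervention breaks the incoming arrows to W: W <- min(D, E) + 2 no longer applies, and W = 6.
E = X - 5  [with X=5]  = 0
Z = min(E, W) + 2  [with E=0, W=6]  = 2
Without intervention: D = -2*X - 4  [with X=5]  = -14; E = X - 5  [with X=5]  = 0; W = min(D, E) + 2  [with D=-14, E=0]  = -12; Z = min(E, W) + 2  [with E=0, W=-12]  = -10.
Change = 2 − (-10) = 12.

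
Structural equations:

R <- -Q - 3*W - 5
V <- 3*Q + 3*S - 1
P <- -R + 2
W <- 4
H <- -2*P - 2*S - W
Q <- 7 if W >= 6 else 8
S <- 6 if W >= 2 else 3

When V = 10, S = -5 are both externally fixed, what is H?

-48

Setting V = 10, S = -5 by intervention discards those variables' equations.
Q = 7 if W >= 6 else 8  [with W=4]  = 8
R = -Q - 3*W - 5  [with Q=8, W=4]  = -25
P = -R + 2  [with R=-25]  = 27
H = -2*P - 2*S - W  [with P=27, S=-5, W=4]  = -48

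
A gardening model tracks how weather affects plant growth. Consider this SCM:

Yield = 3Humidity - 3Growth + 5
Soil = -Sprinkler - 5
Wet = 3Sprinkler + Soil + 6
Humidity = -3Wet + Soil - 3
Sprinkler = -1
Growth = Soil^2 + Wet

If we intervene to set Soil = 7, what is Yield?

Under do(Soil=7), the mechanism Soil = -Sprinkler - 5 is discarded; Soil is fixed at 7.
Wet = 3Sprinkler + Soil + 6  [with Sprinkler=-1, Soil=7]  = 10
Growth = Soil^2 + Wet  [with Soil=7, Wet=10]  = 59
Humidity = -3Wet + Soil - 3  [with Wet=10, Soil=7]  = -26
Yield = 3Humidity - 3Growth + 5  [with Humidity=-26, Growth=59]  = -250

-250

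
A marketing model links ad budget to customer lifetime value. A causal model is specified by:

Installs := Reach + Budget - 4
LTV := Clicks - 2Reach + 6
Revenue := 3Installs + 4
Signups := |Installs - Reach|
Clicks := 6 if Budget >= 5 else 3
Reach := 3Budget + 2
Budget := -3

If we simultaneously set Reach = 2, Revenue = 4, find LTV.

5

Setting Reach = 2, Revenue = 4 by intervention discards those variables' equations.
Clicks = 6 if Budget >= 5 else 3  [with Budget=-3]  = 3
LTV = Clicks - 2Reach + 6  [with Clicks=3, Reach=2]  = 5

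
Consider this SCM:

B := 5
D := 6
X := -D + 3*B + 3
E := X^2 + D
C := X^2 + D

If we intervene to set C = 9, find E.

150

The intervention breaks the incoming arrows to C: C := X^2 + D no longer applies, and C = 9.
Since E is not a descendant of the intervened variable, it is unaffected.
X = -D + 3*B + 3  [with D=6, B=5]  = 12
E = X^2 + D  [with X=12, D=6]  = 150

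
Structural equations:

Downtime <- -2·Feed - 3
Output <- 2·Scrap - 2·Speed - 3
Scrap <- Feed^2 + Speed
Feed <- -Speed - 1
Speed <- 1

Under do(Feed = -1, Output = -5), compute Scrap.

The joint intervention fixes Feed = -1, Output = -5, removing each variable's own equation.
Scrap = Feed^2 + Speed  [with Feed=-1, Speed=1]  = 2

2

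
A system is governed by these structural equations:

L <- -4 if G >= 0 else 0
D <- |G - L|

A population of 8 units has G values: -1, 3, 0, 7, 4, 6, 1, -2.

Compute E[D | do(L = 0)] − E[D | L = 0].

1.5

do(L=0) breaks L's dependence on G. With L=0 fixed, D across the units is 1, 3, 0, 7, 4, 6, 1, 2, mean 3.
Conditioning on L=0 selects the 2 unit(s) with G ∈ {-1, -2}. Their D values: 1, 2. Mean = 1.5.
Difference = 3 − 1.5 = 1.5.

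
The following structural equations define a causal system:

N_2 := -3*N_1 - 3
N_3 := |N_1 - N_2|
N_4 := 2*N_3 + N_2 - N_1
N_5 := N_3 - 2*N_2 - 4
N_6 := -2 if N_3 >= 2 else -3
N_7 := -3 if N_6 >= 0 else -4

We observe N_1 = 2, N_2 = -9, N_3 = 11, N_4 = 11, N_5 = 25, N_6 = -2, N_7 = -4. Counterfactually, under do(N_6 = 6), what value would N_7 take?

Intervening sets N_6 = 6 and removes its equation (N_6 := -2 if N_3 >= 2 else -3).
N_7 = -3 if N_6 >= 0 else -4  [with N_6=6]  = -3

-3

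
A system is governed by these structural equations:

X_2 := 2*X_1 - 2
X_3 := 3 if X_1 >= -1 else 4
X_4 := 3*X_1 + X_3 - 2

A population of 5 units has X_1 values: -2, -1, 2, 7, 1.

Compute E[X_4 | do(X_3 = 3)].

5.2

The intervention sets X_3=3 in all 5 units regardless of X_1. Recomputing X_4 per unit gives -5, -2, 7, 22, 4; average 5.2.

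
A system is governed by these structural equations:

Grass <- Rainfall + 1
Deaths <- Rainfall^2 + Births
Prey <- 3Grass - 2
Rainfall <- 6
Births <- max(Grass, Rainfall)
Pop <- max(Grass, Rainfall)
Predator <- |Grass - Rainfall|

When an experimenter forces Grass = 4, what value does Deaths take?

Under do(Grass=4), the mechanism Grass <- Rainfall + 1 is discarded; Grass is fixed at 4.
Births = max(Grass, Rainfall)  [with Grass=4, Rainfall=6]  = 6
Deaths = Rainfall^2 + Births  [with Rainfall=6, Births=6]  = 42

42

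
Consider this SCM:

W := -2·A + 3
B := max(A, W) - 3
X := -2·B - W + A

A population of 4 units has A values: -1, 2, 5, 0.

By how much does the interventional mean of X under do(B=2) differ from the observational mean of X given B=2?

The intervention sets B=2 in all 4 units regardless of A. Recomputing X per unit gives -10, -1, 8, -7; average -2.5.
Conditioning on B=2 selects the 2 unit(s) with A ∈ {-1, 5}. Their X values: -10, 8. Mean = -1.
Difference = -2.5 − (-1) = -1.5.

-1.5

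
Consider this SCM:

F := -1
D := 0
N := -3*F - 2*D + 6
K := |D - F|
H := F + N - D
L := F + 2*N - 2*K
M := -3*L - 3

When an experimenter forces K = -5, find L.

Under do(K=-5), the mechanism K := |D - F| is discarded; K is fixed at -5.
N = -3*F - 2*D + 6  [with F=-1, D=0]  = 9
L = F + 2*N - 2*K  [with F=-1, N=9, K=-5]  = 27

27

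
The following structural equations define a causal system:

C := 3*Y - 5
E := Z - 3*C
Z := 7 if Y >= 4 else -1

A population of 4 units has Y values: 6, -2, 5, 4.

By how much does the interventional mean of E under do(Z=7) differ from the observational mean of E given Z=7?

15.75

do(Z=7) breaks Z's dependence on Y. With Z=7 fixed, E across the units is -32, 40, -23, -14, mean -7.25.
E[E|Z=7] averages over only the 3 units with Z=7 (Y = 6, 5, 4): E = -32, -23, -14, mean -23.
Difference = -7.25 − (-23) = 15.75.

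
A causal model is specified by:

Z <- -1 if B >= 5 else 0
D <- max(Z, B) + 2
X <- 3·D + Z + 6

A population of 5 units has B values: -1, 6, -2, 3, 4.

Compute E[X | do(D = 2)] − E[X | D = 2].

-0.2

Under do(D=2), D's equation is replaced by D=2 for every unit. Per-unit X: 12, 11, 12, 12, 12. Mean = 11.8.
Observing D=2 restricts to units where D's equation naturally yields 2: B ∈ {-1, -2}. In that subpopulation X = 12, 12, mean 12.
Difference = 11.8 − 12 = -0.2.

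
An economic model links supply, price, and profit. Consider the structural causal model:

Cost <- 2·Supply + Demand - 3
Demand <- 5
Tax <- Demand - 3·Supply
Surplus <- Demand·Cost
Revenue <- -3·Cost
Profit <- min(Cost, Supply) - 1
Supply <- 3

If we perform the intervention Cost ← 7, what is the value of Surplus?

The intervention breaks the incoming arrows to Cost: Cost <- 2·Supply + Demand - 3 no longer applies, and Cost = 7.
Surplus = Demand·Cost  [with Demand=5, Cost=7]  = 35

35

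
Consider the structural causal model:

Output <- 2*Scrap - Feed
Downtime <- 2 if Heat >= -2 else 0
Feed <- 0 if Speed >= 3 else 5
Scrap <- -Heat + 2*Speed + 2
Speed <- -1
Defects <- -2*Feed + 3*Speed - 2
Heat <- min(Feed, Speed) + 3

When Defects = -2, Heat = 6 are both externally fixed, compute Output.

-17

The joint intervention fixes Defects = -2, Heat = 6, removing each variable's own equation.
Feed = 0 if Speed >= 3 else 5  [with Speed=-1]  = 5
Scrap = -Heat + 2*Speed + 2  [with Heat=6, Speed=-1]  = -6
Output = 2*Scrap - Feed  [with Scrap=-6, Feed=5]  = -17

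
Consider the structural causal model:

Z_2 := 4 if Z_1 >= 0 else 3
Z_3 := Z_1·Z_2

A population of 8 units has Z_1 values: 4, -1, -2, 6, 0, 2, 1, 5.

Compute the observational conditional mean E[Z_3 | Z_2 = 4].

Conditioning on Z_2=4 selects the 6 unit(s) with Z_1 ∈ {4, 6, 0, 2, 1, 5}. Their Z_3 values: 16, 24, 0, 8, 4, 20. Mean = 12.

12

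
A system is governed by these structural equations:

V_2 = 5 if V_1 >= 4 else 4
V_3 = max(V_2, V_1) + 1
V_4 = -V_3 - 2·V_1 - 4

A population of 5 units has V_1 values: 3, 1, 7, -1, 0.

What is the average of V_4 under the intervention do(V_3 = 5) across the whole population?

The intervention sets V_3=5 in all 5 units regardless of V_1. Recomputing V_4 per unit gives -15, -11, -23, -7, -9; average -13.

-13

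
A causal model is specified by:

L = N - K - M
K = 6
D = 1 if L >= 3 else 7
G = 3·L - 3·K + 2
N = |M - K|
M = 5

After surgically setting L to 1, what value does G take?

Under do(L=1), the mechanism L = N - K - M is discarded; L is fixed at 1.
G = 3·L - 3·K + 2  [with L=1, K=6]  = -13

-13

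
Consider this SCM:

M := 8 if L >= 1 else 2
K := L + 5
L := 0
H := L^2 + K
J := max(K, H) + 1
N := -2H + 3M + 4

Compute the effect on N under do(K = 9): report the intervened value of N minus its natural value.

Under do(K=9), the mechanism K := L + 5 is discarded; K is fixed at 9.
H = L^2 + K  [with L=0, K=9]  = 9
M = 8 if L >= 1 else 2  [with L=0]  = 2
N = -2H + 3M + 4  [with H=9, M=2]  = -8
Without intervention: K = L + 5  [with L=0]  = 5; H = L^2 + K  [with L=0, K=5]  = 5; M = 8 if L >= 1 else 2  [with L=0]  = 2; N = -2H + 3M + 4  [with H=5, M=2]  = 0.
Change = -8 − 0 = -8.

-8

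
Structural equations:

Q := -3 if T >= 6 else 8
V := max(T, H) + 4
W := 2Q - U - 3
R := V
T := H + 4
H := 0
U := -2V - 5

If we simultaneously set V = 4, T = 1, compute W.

26

The joint intervention fixes V = 4, T = 1, removing each variable's own equation.
U = -2V - 5  [with V=4]  = -13
Q = -3 if T >= 6 else 8  [with T=1]  = 8
W = 2Q - U - 3  [with Q=8, U=-13]  = 26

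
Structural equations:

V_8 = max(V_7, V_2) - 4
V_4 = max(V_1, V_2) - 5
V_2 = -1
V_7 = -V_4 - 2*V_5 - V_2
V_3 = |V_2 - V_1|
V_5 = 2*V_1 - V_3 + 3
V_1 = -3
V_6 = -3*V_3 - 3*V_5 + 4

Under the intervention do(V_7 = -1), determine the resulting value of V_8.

do(V_7=-1) replaces the equation V_7 = -V_4 - 2*V_5 - V_2 with the constant V_7 = -1.
V_8 = max(V_7, V_2) - 4  [with V_7=-1, V_2=-1]  = -5

-5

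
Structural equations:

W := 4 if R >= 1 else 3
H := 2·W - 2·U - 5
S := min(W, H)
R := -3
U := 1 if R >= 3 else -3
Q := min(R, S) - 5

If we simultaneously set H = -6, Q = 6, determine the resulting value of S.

Setting H = -6, Q = 6 by intervention discards those variables' equations.
W = 4 if R >= 1 else 3  [with R=-3]  = 3
S = min(W, H)  [with W=3, H=-6]  = -6

-6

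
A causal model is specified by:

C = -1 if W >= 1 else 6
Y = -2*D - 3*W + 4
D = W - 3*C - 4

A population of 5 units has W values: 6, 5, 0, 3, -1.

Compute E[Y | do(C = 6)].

Under do(C=6), C's equation is replaced by C=6 for every unit. Per-unit Y: 18, 23, 48, 33, 53. Mean = 35.

35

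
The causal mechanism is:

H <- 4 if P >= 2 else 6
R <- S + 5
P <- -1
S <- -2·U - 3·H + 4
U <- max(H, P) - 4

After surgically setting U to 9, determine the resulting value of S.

The intervention breaks the incoming arrows to U: U <- max(H, P) - 4 no longer applies, and U = 9.
H = 4 if P >= 2 else 6  [with P=-1]  = 6
S = -2·U - 3·H + 4  [with U=9, H=6]  = -32

-32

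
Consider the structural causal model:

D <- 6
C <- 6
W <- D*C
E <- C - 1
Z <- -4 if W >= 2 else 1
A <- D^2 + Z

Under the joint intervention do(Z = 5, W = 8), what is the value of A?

41

The joint intervention fixes Z = 5, W = 8, removing each variable's own equation.
A = D^2 + Z  [with D=6, Z=5]  = 41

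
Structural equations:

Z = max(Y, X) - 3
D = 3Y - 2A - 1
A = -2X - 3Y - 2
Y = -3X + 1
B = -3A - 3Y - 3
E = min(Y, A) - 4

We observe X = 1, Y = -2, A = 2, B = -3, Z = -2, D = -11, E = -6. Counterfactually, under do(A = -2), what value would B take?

9

The intervention breaks the incoming arrows to A: A = -2X - 3Y - 2 no longer applies, and A = -2.
Y = -3X + 1  [with X=1]  = -2
B = -3A - 3Y - 3  [with A=-2, Y=-2]  = 9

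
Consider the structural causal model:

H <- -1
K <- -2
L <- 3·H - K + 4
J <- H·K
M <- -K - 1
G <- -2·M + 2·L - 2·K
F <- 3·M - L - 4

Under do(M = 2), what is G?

6

The intervention breaks the incoming arrows to M: M <- -K - 1 no longer applies, and M = 2.
L = 3·H - K + 4  [with H=-1, K=-2]  = 3
G = -2·M + 2·L - 2·K  [with M=2, L=3, K=-2]  = 6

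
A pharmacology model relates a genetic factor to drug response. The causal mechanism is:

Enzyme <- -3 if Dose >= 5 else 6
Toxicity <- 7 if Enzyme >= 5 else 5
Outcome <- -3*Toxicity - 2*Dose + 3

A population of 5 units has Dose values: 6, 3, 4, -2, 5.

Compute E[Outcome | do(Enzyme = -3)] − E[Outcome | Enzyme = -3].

4.6

Under do(Enzyme=-3), Enzyme's equation is replaced by Enzyme=-3 for every unit. Per-unit Outcome: -24, -18, -20, -8, -22. Mean = -18.4.
Conditioning on Enzyme=-3 selects the 2 unit(s) with Dose ∈ {6, 5}. Their Outcome values: -24, -22. Mean = -23.
Difference = -18.4 − (-23) = 4.6.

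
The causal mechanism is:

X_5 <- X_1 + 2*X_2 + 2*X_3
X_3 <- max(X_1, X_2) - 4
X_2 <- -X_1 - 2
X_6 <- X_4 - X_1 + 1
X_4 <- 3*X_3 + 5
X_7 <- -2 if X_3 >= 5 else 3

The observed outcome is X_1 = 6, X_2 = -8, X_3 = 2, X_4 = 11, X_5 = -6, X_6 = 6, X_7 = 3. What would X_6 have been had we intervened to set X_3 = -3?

-9

The intervention breaks the incoming arrows to X_3: X_3 <- max(X_1, X_2) - 4 no longer applies, and X_3 = -3.
X_4 = 3*X_3 + 5  [with X_3=-3]  = -4
X_6 = X_4 - X_1 + 1  [with X_4=-4, X_1=6]  = -9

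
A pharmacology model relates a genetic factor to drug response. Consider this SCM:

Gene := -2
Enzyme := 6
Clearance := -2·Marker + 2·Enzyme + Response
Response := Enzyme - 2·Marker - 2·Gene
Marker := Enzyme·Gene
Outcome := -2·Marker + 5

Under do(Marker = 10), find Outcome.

-15

The intervention breaks the incoming arrows to Marker: Marker := Enzyme·Gene no longer applies, and Marker = 10.
Outcome = -2·Marker + 5  [with Marker=10]  = -15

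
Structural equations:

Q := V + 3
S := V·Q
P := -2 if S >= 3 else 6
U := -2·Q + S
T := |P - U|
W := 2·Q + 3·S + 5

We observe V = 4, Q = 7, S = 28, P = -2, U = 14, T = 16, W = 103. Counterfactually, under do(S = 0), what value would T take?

The intervention breaks the incoming arrows to S: S := V·Q no longer applies, and S = 0.
Q = V + 3  [with V=4]  = 7
P = -2 if S >= 3 else 6  [with S=0]  = 6
U = -2·Q + S  [with Q=7, S=0]  = -14
T = |P - U|  [with P=6, U=-14]  = 20

20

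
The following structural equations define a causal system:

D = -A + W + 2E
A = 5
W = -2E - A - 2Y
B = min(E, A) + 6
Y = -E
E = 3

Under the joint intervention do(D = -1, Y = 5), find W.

Under do(D = -1, Y = 5), each intervened variable's structural equation is replaced by its fixed value.
W = -2E - A - 2Y  [with E=3, A=5, Y=5]  = -21

-21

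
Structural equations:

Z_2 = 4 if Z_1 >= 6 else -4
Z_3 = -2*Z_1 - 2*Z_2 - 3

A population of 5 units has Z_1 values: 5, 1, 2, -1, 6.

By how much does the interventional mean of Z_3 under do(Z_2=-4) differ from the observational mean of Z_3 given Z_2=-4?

-1.7

The intervention sets Z_2=-4 in all 5 units regardless of Z_1. Recomputing Z_3 per unit gives -5, 3, 1, 7, -7; average -0.2.
Observing Z_2=-4 restricts to units where Z_2's equation naturally yields -4: Z_1 ∈ {5, 1, 2, -1}. In that subpopulation Z_3 = -5, 3, 1, 7, mean 1.5.
Difference = -0.2 − 1.5 = -1.7.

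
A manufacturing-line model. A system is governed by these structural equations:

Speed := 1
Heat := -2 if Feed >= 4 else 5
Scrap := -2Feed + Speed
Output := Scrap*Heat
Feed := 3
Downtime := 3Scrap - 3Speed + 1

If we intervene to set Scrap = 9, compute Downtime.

25

Under do(Scrap=9), the mechanism Scrap := -2Feed + Speed is discarded; Scrap is fixed at 9.
Downtime = 3Scrap - 3Speed + 1  [with Scrap=9, Speed=1]  = 25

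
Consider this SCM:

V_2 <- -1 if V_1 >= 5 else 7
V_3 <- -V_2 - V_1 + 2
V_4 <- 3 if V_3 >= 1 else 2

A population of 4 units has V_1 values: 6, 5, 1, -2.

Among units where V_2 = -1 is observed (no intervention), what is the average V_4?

Observing V_2=-1 restricts to units where V_2's equation naturally yields -1: V_1 ∈ {6, 5}. In that subpopulation V_4 = 2, 2, mean 2.

2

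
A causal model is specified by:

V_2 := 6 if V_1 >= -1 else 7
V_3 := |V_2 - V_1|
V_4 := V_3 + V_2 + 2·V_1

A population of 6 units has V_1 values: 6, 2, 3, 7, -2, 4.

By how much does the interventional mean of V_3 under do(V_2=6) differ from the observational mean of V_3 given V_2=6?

1

do(V_2=6) breaks V_2's dependence on V_1. With V_2=6 fixed, V_3 across the units is 0, 4, 3, 1, 8, 2, mean 3.
Conditioning on V_2=6 selects the 5 unit(s) with V_1 ∈ {6, 2, 3, 7, 4}. Their V_3 values: 0, 4, 3, 1, 2. Mean = 2.
Difference = 3 − 2 = 1.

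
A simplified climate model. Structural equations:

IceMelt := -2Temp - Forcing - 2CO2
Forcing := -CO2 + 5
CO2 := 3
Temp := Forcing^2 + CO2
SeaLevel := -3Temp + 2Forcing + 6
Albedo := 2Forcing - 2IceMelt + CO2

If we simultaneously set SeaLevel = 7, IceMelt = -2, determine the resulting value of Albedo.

Setting SeaLevel = 7, IceMelt = -2 by intervention discards those variables' equations.
Forcing = -CO2 + 5  [with CO2=3]  = 2
Albedo = 2Forcing - 2IceMelt + CO2  [with Forcing=2, IceMelt=-2, CO2=3]  = 11

11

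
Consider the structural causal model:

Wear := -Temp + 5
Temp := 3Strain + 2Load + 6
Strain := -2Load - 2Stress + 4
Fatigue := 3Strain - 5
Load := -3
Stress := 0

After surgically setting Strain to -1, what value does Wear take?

do(Strain=-1) replaces the equation Strain := -2Load - 2Stress + 4 with the constant Strain = -1.
Temp = 3Strain + 2Load + 6  [with Strain=-1, Load=-3]  = -3
Wear = -Temp + 5  [with Temp=-3]  = 8

8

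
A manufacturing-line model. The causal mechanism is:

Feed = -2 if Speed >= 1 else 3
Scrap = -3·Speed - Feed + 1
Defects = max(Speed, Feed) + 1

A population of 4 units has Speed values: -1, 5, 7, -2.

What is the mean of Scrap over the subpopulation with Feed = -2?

E[Scrap|Feed=-2] averages over only the 2 units with Feed=-2 (Speed = 5, 7): Scrap = -12, -18, mean -15.

-15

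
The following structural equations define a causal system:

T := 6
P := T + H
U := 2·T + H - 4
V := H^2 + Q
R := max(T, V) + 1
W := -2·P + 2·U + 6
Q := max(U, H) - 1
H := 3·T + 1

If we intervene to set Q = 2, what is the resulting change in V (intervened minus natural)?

The intervention breaks the incoming arrows to Q: Q := max(U, H) - 1 no longer applies, and Q = 2.
H = 3·T + 1  [with T=6]  = 19
V = H^2 + Q  [with H=19, Q=2]  = 363
Without intervention: H = 3·T + 1  [with T=6]  = 19; U = 2·T + H - 4  [with T=6, H=19]  = 27; Q = max(U, H) - 1  [with U=27, H=19]  = 26; V = H^2 + Q  [with H=19, Q=26]  = 387.
Change = 363 − 387 = -24.

-24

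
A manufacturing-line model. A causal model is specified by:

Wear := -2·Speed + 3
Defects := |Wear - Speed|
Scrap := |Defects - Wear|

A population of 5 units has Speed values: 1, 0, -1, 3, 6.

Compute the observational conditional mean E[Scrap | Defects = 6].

5

Conditioning on Defects=6 selects the 2 unit(s) with Speed ∈ {-1, 3}. Their Scrap values: 1, 9. Mean = 5.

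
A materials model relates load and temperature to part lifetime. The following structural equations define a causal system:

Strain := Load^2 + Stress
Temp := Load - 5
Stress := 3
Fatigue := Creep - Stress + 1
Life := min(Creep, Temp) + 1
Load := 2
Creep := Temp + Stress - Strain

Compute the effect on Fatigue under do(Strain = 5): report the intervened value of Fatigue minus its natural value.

The intervention breaks the incoming arrows to Strain: Strain := Load^2 + Stress no longer applies, and Strain = 5.
Temp = Load - 5  [with Load=2]  = -3
Creep = Temp + Stress - Strain  [with Temp=-3, Stress=3, Strain=5]  = -5
Fatigue = Creep - Stress + 1  [with Creep=-5, Stress=3]  = -7
Without intervention: Strain = Load^2 + Stress  [with Load=2, Stress=3]  = 7; Temp = Load - 5  [with Load=2]  = -3; Creep = Temp + Stress - Strain  [with Temp=-3, Stress=3, Strain=7]  = -7; Fatigue = Creep - Stress + 1  [with Creep=-7, Stress=3]  = -9.
Change = -7 − (-9) = 2.

2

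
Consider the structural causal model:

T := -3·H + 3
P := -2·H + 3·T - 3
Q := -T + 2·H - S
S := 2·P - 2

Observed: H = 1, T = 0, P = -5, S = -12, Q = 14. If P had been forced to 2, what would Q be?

0

do(P=2) replaces the equation P := -2·H + 3·T - 3 with the constant P = 2.
T = -3·H + 3  [with H=1]  = 0
S = 2·P - 2  [with P=2]  = 2
Q = -T + 2·H - S  [with T=0, H=1, S=2]  = 0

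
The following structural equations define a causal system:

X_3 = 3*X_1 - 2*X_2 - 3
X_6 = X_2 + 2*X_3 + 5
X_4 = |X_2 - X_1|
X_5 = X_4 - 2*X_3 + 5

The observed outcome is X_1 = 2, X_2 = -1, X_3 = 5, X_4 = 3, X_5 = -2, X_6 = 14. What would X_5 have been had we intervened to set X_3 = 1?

do(X_3=1) replaces the equation X_3 = 3*X_1 - 2*X_2 - 3 with the constant X_3 = 1.
X_4 = |X_2 - X_1|  [with X_2=-1, X_1=2]  = 3
X_5 = X_4 - 2*X_3 + 5  [with X_4=3, X_3=1]  = 6

6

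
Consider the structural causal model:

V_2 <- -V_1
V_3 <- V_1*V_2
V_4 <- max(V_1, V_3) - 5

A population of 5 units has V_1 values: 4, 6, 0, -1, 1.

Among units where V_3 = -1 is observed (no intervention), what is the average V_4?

-5

Conditioning on V_3=-1 selects the 2 unit(s) with V_1 ∈ {-1, 1}. Their V_4 values: -6, -4. Mean = -5.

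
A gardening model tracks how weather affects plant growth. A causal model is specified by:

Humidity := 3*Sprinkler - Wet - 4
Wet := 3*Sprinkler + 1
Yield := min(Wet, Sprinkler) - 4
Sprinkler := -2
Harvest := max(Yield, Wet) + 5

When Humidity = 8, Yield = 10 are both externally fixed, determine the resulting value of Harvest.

15

Setting Humidity = 8, Yield = 10 by intervention discards those variables' equations.
Wet = 3*Sprinkler + 1  [with Sprinkler=-2]  = -5
Harvest = max(Yield, Wet) + 5  [with Yield=10, Wet=-5]  = 15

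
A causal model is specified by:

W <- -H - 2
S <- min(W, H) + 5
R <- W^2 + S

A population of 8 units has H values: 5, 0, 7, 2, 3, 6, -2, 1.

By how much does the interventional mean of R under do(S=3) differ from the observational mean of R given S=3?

29

do(S=3) breaks S's dependence on H. With S=3 fixed, R across the units is 52, 7, 84, 19, 28, 67, 3, 12, mean 34.
Conditioning on S=3 selects the 2 unit(s) with H ∈ {0, -2}. Their R values: 7, 3. Mean = 5.
Difference = 34 − 5 = 29.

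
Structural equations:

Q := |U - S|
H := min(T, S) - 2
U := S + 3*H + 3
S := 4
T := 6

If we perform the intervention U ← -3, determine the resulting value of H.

2

Under do(U=-3), the mechanism U := S + 3*H + 3 is discarded; U is fixed at -3.
Since H is not a descendant of the intervened variable, it is unaffected.
H = min(T, S) - 2  [with T=6, S=4]  = 2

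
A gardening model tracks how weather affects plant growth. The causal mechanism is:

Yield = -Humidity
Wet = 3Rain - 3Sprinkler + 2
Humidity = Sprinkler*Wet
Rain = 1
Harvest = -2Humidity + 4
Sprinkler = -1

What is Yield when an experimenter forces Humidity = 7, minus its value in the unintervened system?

-15

Intervening sets Humidity = 7 and removes its equation (Humidity = Sprinkler*Wet).
Yield = -Humidity  [with Humidity=7]  = -7
Without intervention: Wet = 3Rain - 3Sprinkler + 2  [with Rain=1, Sprinkler=-1]  = 8; Humidity = Sprinkler*Wet  [with Sprinkler=-1, Wet=8]  = -8; Yield = -Humidity  [with Humidity=-8]  = 8.
Change = -7 − 8 = -15.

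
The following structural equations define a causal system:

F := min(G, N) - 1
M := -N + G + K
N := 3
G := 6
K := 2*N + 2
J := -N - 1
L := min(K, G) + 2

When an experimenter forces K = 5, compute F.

do(K=5) replaces the equation K := 2*N + 2 with the constant K = 5.
F is not downstream of the intervention, so its value is determined by the original equations.
F = min(G, N) - 1  [with G=6, N=3]  = 2

2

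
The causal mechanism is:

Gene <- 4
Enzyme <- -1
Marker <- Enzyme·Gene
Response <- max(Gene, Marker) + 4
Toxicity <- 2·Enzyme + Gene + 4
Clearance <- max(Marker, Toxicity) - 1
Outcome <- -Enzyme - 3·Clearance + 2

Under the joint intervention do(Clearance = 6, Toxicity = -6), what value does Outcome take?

Setting Clearance = 6, Toxicity = -6 by intervention discards those variables' equations.
Outcome = -Enzyme - 3·Clearance + 2  [with Enzyme=-1, Clearance=6]  = -15

-15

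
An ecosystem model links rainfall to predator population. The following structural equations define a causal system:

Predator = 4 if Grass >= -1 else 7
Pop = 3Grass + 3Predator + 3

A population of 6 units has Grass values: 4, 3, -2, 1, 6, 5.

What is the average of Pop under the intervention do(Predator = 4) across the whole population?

Under do(Predator=4), Predator's equation is replaced by Predator=4 for every unit. Per-unit Pop: 27, 24, 9, 18, 33, 30. Mean = 23.5.

23.5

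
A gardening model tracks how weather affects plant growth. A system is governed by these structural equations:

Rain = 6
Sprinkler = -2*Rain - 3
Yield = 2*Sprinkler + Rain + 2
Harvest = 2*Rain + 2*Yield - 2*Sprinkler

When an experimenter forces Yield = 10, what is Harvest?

The intervention breaks the incoming arrows to Yield: Yield = 2*Sprinkler + Rain + 2 no longer applies, and Yield = 10.
Sprinkler = -2*Rain - 3  [with Rain=6]  = -15
Harvest = 2*Rain + 2*Yield - 2*Sprinkler  [with Rain=6, Yield=10, Sprinkler=-15]  = 62

62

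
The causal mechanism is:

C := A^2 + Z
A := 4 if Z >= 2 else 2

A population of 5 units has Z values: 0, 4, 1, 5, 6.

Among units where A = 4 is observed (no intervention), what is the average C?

21

Observing A=4 restricts to units where A's equation naturally yields 4: Z ∈ {4, 5, 6}. In that subpopulation C = 20, 21, 22, mean 21.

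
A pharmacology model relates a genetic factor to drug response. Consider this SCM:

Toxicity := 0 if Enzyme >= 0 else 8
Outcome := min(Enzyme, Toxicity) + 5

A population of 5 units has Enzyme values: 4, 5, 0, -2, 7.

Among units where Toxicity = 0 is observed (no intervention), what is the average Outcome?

5

Conditioning on Toxicity=0 selects the 4 unit(s) with Enzyme ∈ {4, 5, 0, 7}. Their Outcome values: 5, 5, 5, 5. Mean = 5.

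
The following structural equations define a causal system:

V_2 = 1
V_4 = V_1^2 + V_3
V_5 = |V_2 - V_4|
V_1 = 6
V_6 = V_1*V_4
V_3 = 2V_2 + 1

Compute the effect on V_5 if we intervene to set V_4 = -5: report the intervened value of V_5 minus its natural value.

-32

Intervening sets V_4 = -5 and removes its equation (V_4 = V_1^2 + V_3).
V_5 = |V_2 - V_4|  [with V_2=1, V_4=-5]  = 6
Without intervention: V_3 = 2V_2 + 1  [with V_2=1]  = 3; V_4 = V_1^2 + V_3  [with V_1=6, V_3=3]  = 39; V_5 = |V_2 - V_4|  [with V_2=1, V_4=39]  = 38.
Change = 6 − 38 = -32.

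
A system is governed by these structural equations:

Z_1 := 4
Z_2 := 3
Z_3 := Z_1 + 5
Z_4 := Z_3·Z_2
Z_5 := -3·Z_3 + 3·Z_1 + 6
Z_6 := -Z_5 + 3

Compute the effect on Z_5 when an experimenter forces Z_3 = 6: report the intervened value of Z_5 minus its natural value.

do(Z_3=6) replaces the equation Z_3 := Z_1 + 5 with the constant Z_3 = 6.
Z_5 = -3·Z_3 + 3·Z_1 + 6  [with Z_3=6, Z_1=4]  = 0
Without intervention: Z_3 = Z_1 + 5  [with Z_1=4]  = 9; Z_5 = -3·Z_3 + 3·Z_1 + 6  [with Z_3=9, Z_1=4]  = -9.
Change = 0 − (-9) = 9.

9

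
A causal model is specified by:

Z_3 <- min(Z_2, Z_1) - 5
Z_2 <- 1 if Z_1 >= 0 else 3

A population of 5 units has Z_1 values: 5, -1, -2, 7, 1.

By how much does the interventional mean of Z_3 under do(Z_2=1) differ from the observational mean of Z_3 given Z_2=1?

Every unit gets Z_2=1 under the intervention. Z_3 values become -4, -6, -7, -4, -4; E[Z_3|do(Z_2=1)] = -5.
Observing Z_2=1 restricts to units where Z_2's equation naturally yields 1: Z_1 ∈ {5, 7, 1}. In that subpopulation Z_3 = -4, -4, -4, mean -4.
Difference = -5 − (-4) = -1.

-1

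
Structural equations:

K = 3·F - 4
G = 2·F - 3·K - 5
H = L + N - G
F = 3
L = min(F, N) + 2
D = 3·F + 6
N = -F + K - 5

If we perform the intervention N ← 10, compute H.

29

The intervention breaks the incoming arrows to N: N = -F + K - 5 no longer applies, and N = 10.
K = 3·F - 4  [with F=3]  = 5
G = 2·F - 3·K - 5  [with F=3, K=5]  = -14
L = min(F, N) + 2  [with F=3, N=10]  = 5
H = L + N - G  [with L=5, N=10, G=-14]  = 29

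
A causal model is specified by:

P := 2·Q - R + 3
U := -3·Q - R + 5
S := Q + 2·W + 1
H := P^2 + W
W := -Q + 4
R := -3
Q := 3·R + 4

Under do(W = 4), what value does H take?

20

The intervention breaks the incoming arrows to W: W := -Q + 4 no longer applies, and W = 4.
Q = 3·R + 4  [with R=-3]  = -5
P = 2·Q - R + 3  [with Q=-5, R=-3]  = -4
H = P^2 + W  [with P=-4, W=4]  = 20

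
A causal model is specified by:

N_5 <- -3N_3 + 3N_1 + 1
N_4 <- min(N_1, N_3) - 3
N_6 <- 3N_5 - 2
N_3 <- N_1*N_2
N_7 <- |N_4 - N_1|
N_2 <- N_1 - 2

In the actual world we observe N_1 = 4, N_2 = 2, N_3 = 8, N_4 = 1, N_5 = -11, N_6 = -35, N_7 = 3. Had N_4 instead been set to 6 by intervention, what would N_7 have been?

The intervention breaks the incoming arrows to N_4: N_4 <- min(N_1, N_3) - 3 no longer applies, and N_4 = 6.
N_7 = |N_4 - N_1|  [with N_4=6, N_1=4]  = 2

2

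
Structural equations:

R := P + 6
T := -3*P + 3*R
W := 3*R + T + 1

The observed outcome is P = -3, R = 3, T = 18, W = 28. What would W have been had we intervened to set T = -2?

8

The intervention breaks the incoming arrows to T: T := -3*P + 3*R no longer applies, and T = -2.
R = P + 6  [with P=-3]  = 3
W = 3*R + T + 1  [with R=3, T=-2]  = 8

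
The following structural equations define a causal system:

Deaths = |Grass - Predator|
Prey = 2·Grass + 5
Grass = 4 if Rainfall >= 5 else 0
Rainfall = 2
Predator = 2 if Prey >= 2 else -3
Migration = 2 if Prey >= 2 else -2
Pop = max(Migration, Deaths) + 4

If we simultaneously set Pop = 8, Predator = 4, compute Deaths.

Under do(Pop = 8, Predator = 4), each intervened variable's structural equation is replaced by its fixed value.
Grass = 4 if Rainfall >= 5 else 0  [with Rainfall=2]  = 0
Deaths = |Grass - Predator|  [with Grass=0, Predator=4]  = 4

4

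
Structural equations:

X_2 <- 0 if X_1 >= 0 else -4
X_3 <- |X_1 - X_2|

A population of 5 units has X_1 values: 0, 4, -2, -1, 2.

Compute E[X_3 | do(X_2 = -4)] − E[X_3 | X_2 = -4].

Under do(X_2=-4), X_2's equation is replaced by X_2=-4 for every unit. Per-unit X_3: 4, 8, 2, 3, 6. Mean = 4.6.
Observing X_2=-4 restricts to units where X_2's equation naturally yields -4: X_1 ∈ {-2, -1}. In that subpopulation X_3 = 2, 3, mean 2.5.
Difference = 4.6 − 2.5 = 2.1.

2.1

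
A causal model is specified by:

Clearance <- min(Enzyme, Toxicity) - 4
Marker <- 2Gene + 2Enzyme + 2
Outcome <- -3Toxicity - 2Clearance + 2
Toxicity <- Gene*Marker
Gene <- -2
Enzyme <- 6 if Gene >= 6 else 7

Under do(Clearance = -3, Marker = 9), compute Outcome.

62

The joint intervention fixes Clearance = -3, Marker = 9, removing each variable's own equation.
Toxicity = Gene*Marker  [with Gene=-2, Marker=9]  = -18
Outcome = -3Toxicity - 2Clearance + 2  [with Toxicity=-18, Clearance=-3]  = 62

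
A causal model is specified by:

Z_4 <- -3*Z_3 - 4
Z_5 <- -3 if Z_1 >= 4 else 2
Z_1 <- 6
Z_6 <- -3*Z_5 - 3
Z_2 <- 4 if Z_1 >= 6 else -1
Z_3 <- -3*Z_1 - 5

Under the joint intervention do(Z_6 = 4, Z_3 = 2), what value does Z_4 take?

-10

Under do(Z_6 = 4, Z_3 = 2), each intervened variable's structural equation is replaced by its fixed value.
Z_4 = -3*Z_3 - 4  [with Z_3=2]  = -10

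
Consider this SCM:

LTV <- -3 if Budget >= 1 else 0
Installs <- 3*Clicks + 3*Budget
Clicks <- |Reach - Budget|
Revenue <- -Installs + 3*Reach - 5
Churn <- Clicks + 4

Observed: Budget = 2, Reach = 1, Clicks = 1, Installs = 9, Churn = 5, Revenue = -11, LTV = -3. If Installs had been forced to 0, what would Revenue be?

-2

Under do(Installs=0), the mechanism Installs <- 3*Clicks + 3*Budget is discarded; Installs is fixed at 0.
Revenue = -Installs + 3*Reach - 5  [with Installs=0, Reach=1]  = -2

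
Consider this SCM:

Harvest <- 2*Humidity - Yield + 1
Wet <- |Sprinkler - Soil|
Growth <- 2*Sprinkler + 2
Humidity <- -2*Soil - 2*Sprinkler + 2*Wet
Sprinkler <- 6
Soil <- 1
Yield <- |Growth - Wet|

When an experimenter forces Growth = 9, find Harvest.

The intervention breaks the incoming arrows to Growth: Growth <- 2*Sprinkler + 2 no longer applies, and Growth = 9.
Wet = |Sprinkler - Soil|  [with Sprinkler=6, Soil=1]  = 5
Humidity = -2*Soil - 2*Sprinkler + 2*Wet  [with Soil=1, Sprinkler=6, Wet=5]  = -4
Yield = |Growth - Wet|  [with Growth=9, Wet=5]  = 4
Harvest = 2*Humidity - Yield + 1  [with Humidity=-4, Yield=4]  = -11

-11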